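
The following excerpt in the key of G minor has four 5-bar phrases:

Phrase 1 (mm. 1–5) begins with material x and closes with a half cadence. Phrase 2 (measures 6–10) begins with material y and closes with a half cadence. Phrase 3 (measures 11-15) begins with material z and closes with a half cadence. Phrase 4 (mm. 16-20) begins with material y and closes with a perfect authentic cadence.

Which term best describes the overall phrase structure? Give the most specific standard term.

Four phrases in two halves: the first half (bars 1–10) ends with a half cadence, the second (measures 11-20) with a perfect authentic cadence — a large antecedent–consequent pair, i.e. a double period.
Phrase 3 begins with different material from phrase 1, making it contrasting.

contrasting double period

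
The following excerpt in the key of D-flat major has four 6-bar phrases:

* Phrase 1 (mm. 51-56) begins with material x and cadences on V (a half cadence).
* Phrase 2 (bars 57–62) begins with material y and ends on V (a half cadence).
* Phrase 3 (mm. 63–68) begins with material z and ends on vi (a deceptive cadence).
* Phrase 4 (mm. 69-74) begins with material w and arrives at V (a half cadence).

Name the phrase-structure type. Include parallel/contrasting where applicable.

Phrase 4 ends with a half cadence, no stronger than phrase 2's half cadence, so the four phrases do not form a double period; nor do phrases 3–4 duplicate 1–2, so it is not a repeated period. With no phrase reaching a conclusive cadence, the passage is a phrase group.

phrase group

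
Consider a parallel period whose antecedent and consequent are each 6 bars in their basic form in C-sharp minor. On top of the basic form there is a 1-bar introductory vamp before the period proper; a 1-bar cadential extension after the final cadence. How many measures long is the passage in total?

Basic parallel period: 6 + 6 = 12 bars.
12 (basic form) + 1 (introduction) + 1 (cadential extension) = 14.

14 measures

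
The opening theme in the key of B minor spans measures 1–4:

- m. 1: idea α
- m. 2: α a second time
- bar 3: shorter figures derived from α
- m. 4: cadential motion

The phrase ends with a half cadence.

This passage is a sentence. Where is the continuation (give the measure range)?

After the presentation (mm. 1–2), the continuation covers the fragmentation through the cadence: mm. 3-4.

measures 3–4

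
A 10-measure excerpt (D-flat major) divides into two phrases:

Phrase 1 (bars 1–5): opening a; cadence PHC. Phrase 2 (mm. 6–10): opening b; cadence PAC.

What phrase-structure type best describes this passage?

contrasting period

Phrase 1 ends with a Phrygian half cadence (weaker) and phrase 2 with a perfect authentic cadence (stronger): antecedent + consequent = a period.
The two phrases open with different material (a / b), so the period is contrasting.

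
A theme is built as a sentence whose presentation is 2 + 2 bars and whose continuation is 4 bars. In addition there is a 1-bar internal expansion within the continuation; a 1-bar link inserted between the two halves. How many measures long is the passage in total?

10 measures

Basic sentence: 2 + 2 + 4 = 8 bars.
8 (basic form) + 1 (internal expansion) + 1 (link) = 10.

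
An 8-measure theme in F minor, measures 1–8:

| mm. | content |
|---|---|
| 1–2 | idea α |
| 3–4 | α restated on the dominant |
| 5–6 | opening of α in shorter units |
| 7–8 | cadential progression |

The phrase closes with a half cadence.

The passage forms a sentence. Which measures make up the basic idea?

The presentation of a sentence is the basic idea (mm. 1–2) plus its repetition (measures 3-4); the basic idea is therefore measures 1–2.

measures 1–2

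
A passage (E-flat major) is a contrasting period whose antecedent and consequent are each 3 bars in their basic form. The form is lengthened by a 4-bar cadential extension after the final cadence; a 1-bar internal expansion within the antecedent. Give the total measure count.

11 measures

Basic contrasting period: 3 + 3 = 6 bars.
6 (basic form) + 4 (cadential extension) + 1 (internal expansion) = 11.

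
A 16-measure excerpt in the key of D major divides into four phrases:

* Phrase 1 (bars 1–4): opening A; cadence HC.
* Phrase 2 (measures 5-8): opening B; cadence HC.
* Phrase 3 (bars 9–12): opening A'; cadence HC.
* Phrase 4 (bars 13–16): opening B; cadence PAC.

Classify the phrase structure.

parallel double period

Four phrases in two halves: the first half (mm. 1–8) ends with a half cadence, the second (measures 9-16) with a perfect authentic cadence — a large antecedent–consequent pair, i.e. a double period.
Phrase 3 begins with the same material as phrase 1, making it parallel.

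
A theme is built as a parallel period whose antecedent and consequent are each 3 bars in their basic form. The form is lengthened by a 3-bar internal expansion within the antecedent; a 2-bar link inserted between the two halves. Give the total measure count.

Basic parallel period: 3 + 3 = 6 bars.
6 (basic form) + 3 (internal expansion) + 2 (link) = 11.

11 measures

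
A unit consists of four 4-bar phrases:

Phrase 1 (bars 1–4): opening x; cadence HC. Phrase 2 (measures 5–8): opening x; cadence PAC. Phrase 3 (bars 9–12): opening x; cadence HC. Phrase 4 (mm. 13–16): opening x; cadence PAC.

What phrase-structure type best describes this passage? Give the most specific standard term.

The cadence pattern HC–PAC–HC–PAC is weak–strong twice, and phrases 3–4 restate phrases 1–2: a period heard twice, not a double period (which would end weakly at phrase 2).

repeated period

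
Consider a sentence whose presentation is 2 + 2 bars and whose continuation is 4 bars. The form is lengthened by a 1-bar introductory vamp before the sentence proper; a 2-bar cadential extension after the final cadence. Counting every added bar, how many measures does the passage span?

11 measures

Basic sentence: 2 + 2 + 4 = 8 bars.
8 (basic form) + 1 (introduction) + 2 (cadential extension) = 11.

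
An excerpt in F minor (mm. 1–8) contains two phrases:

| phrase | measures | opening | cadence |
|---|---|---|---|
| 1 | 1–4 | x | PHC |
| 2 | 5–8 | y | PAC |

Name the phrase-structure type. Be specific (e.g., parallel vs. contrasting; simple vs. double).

Phrase 1 ends with a Phrygian half cadence (weaker) and phrase 2 with a perfect authentic cadence (stronger): antecedent + consequent = a period.
The two phrases open with different material (x / y), so the period is contrasting.

contrasting period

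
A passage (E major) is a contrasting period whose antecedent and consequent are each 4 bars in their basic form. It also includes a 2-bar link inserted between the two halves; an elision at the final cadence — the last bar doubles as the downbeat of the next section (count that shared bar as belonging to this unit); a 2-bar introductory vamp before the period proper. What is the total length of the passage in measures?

12 measures

Basic contrasting period: 4 + 4 = 8 bars.
8 (basic form) + 2 (link) + 2 (introduction) = 12.
The elision shares a bar with the next section but does not change this unit's count.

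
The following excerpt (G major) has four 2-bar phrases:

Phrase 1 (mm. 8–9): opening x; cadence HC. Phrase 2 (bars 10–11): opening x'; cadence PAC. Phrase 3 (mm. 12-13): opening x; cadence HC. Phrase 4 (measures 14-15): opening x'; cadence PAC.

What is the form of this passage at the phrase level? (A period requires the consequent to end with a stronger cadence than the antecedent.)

repeated period

The cadence pattern HC–PAC–HC–PAC is weak–strong twice, and phrases 3–4 restate phrases 1–2: a period heard twice, not a double period (which would end weakly at phrase 2).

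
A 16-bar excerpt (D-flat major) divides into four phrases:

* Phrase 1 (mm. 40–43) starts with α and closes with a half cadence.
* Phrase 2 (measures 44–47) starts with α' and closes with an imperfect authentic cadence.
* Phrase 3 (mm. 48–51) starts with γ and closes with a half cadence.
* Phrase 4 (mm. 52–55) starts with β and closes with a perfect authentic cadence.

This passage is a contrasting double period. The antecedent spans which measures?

measures 40–47

In a double period the four phrases pair into a large antecedent (phrases 1–2, ending imperfect authentic cadence) and a large consequent (phrases 3–4, ending perfect authentic cadence). The antecedent spans mm. 40–47.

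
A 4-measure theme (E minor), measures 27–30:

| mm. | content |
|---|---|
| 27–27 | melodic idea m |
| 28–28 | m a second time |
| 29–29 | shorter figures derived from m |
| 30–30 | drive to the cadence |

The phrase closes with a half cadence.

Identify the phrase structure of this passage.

sentence

Basic idea (bar 27) + its repetition (m. 28) form the presentation; fragmentation and cadence (measures 29–30) form the continuation — the 4-bar whole is a sentence.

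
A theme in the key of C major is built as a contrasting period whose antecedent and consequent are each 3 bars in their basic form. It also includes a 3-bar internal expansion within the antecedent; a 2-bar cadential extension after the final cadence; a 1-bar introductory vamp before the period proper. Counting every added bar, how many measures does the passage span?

Basic contrasting period: 3 + 3 = 6 bars.
6 (basic form) + 3 (internal expansion) + 2 (cadential extension) + 1 (introduction) = 12.

12 measures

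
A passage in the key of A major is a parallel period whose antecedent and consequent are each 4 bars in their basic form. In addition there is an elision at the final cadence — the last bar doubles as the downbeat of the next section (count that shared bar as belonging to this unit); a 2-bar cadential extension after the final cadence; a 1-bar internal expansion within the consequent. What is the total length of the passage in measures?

11 measures

Basic parallel period: 4 + 4 = 8 bars.
8 (basic form) + 2 (cadential extension) + 1 (internal expansion) = 11.
The elision shares a bar with the next section but does not change this unit's count.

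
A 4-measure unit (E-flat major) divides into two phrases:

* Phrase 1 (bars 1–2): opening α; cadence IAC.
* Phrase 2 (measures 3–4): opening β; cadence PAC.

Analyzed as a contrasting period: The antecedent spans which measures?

The antecedent is the phrase ending with the weaker cadence (imperfect authentic cadence, phrase 1) and the consequent the one ending more conclusively (perfect authentic cadence, phrase 2); the antecedent is bars 1–2.

measures 1–2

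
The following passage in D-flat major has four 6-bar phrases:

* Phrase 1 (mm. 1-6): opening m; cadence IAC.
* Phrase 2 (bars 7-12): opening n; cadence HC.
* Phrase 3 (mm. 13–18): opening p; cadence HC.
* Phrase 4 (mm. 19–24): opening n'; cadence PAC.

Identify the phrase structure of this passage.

contrasting double period

Four phrases in two halves: the first half (measures 1-12) ends with a half cadence, the second (bars 13–24) with a perfect authentic cadence — a large antecedent–consequent pair, i.e. a double period.
Phrase 3 begins with different material from phrase 1, making it contrasting.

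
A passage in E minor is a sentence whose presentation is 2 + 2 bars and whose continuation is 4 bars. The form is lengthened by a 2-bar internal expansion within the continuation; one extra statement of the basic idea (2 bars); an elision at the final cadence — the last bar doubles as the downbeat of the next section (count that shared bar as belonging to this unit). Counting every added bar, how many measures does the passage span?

12 measures

Basic sentence: 2 + 2 + 4 = 8 bars.
8 (basic form) + 2 (internal expansion) + 2 (extra statement) = 12.
The elision shares a bar with the next section but does not change this unit's count.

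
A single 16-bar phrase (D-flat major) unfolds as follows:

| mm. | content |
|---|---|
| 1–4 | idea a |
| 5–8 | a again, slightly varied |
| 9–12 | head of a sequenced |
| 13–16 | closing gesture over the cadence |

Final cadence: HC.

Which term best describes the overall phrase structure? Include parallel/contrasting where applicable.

Basic idea (mm. 1-4) + its repetition (mm. 5-8) form the presentation; fragmentation and cadence (measures 9–16) form the continuation — the 16-bar whole is a sentence.

sentence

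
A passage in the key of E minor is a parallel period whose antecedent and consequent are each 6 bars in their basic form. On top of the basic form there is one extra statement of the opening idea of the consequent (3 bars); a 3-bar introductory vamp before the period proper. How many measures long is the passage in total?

18 measures

Basic parallel period: 6 + 6 = 12 bars.
12 (basic form) + 3 (extra statement) + 3 (introduction) = 18.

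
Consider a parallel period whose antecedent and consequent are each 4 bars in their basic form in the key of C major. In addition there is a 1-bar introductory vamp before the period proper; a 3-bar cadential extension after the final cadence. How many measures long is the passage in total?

12 measures

Basic parallel period: 4 + 4 = 8 bars.
8 (basic form) + 1 (introduction) + 3 (cadential extension) = 12.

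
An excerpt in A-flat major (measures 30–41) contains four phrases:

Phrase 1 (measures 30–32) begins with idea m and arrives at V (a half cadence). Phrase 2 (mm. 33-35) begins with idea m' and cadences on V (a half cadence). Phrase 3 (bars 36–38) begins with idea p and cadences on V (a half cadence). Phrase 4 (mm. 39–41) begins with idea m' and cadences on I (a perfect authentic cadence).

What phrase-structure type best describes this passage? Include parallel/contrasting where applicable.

Four phrases in two halves: the first half (mm. 30–35) ends with a half cadence, the second (mm. 36-41) with a perfect authentic cadence — a large antecedent–consequent pair, i.e. a double period.
Phrase 3 begins with different material from phrase 1, making it contrasting.

contrasting double period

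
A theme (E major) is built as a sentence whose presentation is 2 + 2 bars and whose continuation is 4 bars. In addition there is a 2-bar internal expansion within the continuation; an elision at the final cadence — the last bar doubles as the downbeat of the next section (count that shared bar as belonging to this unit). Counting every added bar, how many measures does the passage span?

Basic sentence: 2 + 2 + 4 = 8 bars.
8 (basic form) + 2 (internal expansion) = 10.
The elision shares a bar with the next section but does not change this unit's count.

10 measures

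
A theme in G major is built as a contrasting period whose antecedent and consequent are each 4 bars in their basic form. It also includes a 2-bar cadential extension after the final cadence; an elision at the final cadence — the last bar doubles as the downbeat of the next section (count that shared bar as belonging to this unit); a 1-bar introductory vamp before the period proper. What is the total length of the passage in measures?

11 measures

Basic contrasting period: 4 + 4 = 8 bars.
8 (basic form) + 2 (cadential extension) + 1 (introduction) = 11.
The elision shares a bar with the next section but does not change this unit's count.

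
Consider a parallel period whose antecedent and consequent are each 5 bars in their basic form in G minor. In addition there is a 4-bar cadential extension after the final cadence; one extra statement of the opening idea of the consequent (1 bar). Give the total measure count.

Basic parallel period: 5 + 5 = 10 bars.
10 (basic form) + 4 (cadential extension) + 1 (extra statement) = 15.

15 measures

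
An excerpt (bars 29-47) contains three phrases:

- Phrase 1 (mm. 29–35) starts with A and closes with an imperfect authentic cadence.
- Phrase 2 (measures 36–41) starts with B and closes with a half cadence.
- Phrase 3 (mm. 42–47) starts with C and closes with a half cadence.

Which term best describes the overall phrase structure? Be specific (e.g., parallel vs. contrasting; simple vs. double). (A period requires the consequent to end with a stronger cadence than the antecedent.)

The final phrase closes with a half cadence, which is not stronger than the preceding half cadence; the 3 phrases lack an overall antecedent–consequent design and so form a phrase group.

phrase group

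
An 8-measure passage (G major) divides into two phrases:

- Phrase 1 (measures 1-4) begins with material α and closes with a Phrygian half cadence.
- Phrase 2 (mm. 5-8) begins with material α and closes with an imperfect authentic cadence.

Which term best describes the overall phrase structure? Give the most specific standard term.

parallel period

Phrase 1 ends with a Phrygian half cadence (weaker) and phrase 2 with an imperfect authentic cadence (stronger): antecedent + consequent = a period.
The two phrases open with the same material (α / α), so the period is parallel.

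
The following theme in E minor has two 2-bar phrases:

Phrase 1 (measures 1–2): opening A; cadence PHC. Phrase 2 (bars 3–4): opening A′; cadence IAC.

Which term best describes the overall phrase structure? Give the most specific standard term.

Phrase 1 ends with a Phrygian half cadence (weaker) and phrase 2 with an imperfect authentic cadence (stronger): antecedent + consequent = a period.
The two phrases open with the same material (A / A′), so the period is parallel.

parallel period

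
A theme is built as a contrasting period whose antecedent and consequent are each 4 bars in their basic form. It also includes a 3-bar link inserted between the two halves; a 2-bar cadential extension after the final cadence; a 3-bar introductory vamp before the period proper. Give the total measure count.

16 measures

Basic contrasting period: 4 + 4 = 8 bars.
8 (basic form) + 3 (link) + 2 (cadential extension) + 3 (introduction) = 16.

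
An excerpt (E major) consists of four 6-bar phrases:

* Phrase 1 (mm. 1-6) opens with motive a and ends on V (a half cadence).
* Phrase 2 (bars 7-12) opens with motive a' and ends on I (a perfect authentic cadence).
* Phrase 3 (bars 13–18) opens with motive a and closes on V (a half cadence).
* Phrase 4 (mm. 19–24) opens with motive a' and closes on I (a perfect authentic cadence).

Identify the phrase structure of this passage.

The cadence pattern HC–PAC–HC–PAC is weak–strong twice, and phrases 3–4 restate phrases 1–2: a period heard twice, not a double period (which would end weakly at phrase 2).

repeated period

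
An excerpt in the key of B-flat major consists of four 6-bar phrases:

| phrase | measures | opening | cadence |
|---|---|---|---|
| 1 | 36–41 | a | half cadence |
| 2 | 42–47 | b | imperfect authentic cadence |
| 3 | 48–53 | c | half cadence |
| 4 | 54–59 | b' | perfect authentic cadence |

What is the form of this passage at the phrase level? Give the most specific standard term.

contrasting double period

Four phrases in two halves: the first half (bars 36–47) ends with an imperfect authentic cadence, the second (mm. 48-59) with a perfect authentic cadence — a large antecedent–consequent pair, i.e. a double period.
Phrase 3 begins with different material from phrase 1, making it contrasting.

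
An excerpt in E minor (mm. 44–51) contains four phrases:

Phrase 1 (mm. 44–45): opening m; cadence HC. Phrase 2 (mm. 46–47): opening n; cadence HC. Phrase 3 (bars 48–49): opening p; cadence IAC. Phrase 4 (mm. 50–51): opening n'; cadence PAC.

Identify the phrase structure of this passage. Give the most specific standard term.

Four phrases in two halves: the first half (mm. 44-47) ends with a half cadence, the second (mm. 48–51) with a perfect authentic cadence — a large antecedent–consequent pair, i.e. a double period.
Phrase 3 begins with different material from phrase 1, making it contrasting.

contrasting double period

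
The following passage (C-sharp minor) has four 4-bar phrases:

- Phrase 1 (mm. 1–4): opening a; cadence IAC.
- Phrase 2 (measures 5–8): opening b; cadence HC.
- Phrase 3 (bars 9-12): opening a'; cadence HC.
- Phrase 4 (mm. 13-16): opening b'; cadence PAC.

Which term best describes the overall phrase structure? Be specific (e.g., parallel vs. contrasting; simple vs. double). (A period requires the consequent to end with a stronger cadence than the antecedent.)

parallel double period

Four phrases in two halves: the first half (measures 1–8) ends with a half cadence, the second (bars 9–16) with a perfect authentic cadence — a large antecedent–consequent pair, i.e. a double period.
Phrase 3 begins with the same material as phrase 1, making it parallel.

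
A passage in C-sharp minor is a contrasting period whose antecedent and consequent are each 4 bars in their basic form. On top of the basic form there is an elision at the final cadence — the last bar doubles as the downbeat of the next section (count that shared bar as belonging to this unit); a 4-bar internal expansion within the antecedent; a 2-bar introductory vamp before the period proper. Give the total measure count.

14 measures

Basic contrasting period: 4 + 4 = 8 bars.
8 (basic form) + 4 (internal expansion) + 2 (introduction) = 14.
The elision shares a bar with the next section but does not change this unit's count.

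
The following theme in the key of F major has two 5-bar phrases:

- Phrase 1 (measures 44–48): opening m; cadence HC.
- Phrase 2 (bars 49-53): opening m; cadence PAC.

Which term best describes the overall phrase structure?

Phrase 1 ends with a half cadence (weaker) and phrase 2 with a perfect authentic cadence (stronger): antecedent + consequent = a period.
The two phrases open with the same material (m / m), so the period is parallel.

parallel period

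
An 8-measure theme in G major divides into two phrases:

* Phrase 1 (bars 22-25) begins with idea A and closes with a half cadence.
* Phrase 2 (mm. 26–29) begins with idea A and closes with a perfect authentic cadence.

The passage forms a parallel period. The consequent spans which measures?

measures 26–29

The antecedent is the phrase ending with the weaker cadence (half cadence, phrase 1) and the consequent the one ending more conclusively (perfect authentic cadence, phrase 2); the consequent is bars 26–29.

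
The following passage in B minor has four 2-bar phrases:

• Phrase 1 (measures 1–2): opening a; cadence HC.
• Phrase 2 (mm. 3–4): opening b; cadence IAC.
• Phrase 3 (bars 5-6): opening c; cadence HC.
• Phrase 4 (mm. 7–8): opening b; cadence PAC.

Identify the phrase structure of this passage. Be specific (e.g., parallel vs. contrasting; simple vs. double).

Four phrases in two halves: the first half (measures 1–4) ends with an imperfect authentic cadence, the second (mm. 5–8) with a perfect authentic cadence — a large antecedent–consequent pair, i.e. a double period.
Phrase 3 begins with different material from phrase 1, making it contrasting.

contrasting double period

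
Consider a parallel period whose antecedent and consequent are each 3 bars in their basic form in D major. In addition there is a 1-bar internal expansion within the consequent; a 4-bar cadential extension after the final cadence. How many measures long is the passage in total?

11 measures

Basic parallel period: 3 + 3 = 6 bars.
6 (basic form) + 1 (internal expansion) + 4 (cadential extension) = 11.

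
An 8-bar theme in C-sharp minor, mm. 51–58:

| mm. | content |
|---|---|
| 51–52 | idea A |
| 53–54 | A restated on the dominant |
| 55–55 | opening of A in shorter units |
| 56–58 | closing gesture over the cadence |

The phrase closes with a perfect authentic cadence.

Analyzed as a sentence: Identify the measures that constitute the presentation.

The presentation of a sentence is the basic idea (measures 51–52) plus its repetition (mm. 53–54); the presentation is therefore bars 51–54.

measures 51–54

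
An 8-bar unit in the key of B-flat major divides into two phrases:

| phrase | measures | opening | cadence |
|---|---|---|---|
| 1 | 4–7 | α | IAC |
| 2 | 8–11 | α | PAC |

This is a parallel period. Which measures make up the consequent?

measures 8–11

The phrase ending with the weaker cadence (imperfect authentic cadence) is the antecedent; the one ending more conclusively (perfect authentic cadence) is the consequent. The consequent is measures 8–11.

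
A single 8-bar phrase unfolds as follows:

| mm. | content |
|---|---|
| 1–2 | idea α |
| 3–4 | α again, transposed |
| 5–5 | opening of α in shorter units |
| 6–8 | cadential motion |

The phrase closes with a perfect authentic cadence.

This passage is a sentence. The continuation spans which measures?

After the presentation (measures 1-4), the continuation covers the fragmentation through the cadence: mm. 5–8.

measures 5–8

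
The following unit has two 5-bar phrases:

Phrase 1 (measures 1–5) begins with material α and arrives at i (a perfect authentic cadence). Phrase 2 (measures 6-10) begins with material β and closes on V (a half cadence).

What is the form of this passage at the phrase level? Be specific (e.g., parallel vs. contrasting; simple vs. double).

phrase group

The second phrase closes with a half cadence, which is not stronger than the first phrase's perfect authentic cadence; without a weak→strong cadential pair there is no antecedent–consequent relationship, so this is a phrase group rather than a period.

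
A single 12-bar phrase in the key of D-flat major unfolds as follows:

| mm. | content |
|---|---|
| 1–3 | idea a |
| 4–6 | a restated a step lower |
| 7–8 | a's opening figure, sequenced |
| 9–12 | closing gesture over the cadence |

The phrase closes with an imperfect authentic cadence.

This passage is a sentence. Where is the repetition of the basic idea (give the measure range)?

measures 4–6

The presentation of a sentence is the basic idea (mm. 1–3) plus its repetition (mm. 4-6); the repetition of the basic idea is therefore measures 4–6.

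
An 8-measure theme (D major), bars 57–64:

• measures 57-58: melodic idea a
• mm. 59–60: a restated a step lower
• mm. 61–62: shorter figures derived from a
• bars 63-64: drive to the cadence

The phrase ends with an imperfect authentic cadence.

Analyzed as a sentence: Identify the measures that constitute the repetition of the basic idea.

The presentation of a sentence is the basic idea (measures 57–58) plus its repetition (measures 59-60); the repetition of the basic idea is therefore mm. 59–60.

measures 59–60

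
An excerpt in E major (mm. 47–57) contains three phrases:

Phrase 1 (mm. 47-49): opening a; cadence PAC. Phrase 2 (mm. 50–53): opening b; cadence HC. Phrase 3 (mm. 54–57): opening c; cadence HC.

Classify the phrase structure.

The final phrase closes with a half cadence, which is not stronger than the preceding half cadence; the 3 phrases lack an overall antecedent–consequent design and so form a phrase group.

phrase group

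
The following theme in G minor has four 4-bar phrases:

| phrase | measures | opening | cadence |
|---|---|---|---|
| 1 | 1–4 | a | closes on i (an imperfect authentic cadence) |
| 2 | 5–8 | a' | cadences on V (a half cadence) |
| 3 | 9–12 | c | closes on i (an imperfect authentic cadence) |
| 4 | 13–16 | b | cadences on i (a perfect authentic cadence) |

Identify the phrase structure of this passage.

contrasting double period

Four phrases in two halves: the first half (mm. 1-8) ends with a half cadence, the second (bars 9-16) with a perfect authentic cadence — a large antecedent–consequent pair, i.e. a double period.
Phrase 3 begins with different material from phrase 1, making it contrasting.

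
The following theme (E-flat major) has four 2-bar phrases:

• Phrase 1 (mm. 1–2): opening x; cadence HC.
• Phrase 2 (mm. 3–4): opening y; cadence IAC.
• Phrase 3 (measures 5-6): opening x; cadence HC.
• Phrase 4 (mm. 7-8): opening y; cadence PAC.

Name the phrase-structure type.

Four phrases in two halves: the first half (bars 1–4) ends with an imperfect authentic cadence, the second (measures 5–8) with a perfect authentic cadence — a large antecedent–consequent pair, i.e. a double period.
Phrase 3 begins with the same material as phrase 1, making it parallel.

parallel double period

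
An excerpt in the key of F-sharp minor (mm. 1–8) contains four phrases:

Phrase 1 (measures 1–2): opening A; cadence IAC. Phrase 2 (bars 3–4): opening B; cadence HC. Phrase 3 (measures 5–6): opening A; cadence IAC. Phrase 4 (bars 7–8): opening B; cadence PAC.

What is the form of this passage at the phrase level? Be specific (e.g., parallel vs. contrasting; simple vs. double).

Four phrases in two halves: the first half (mm. 1–4) ends with a half cadence, the second (mm. 5-8) with a perfect authentic cadence — a large antecedent–consequent pair, i.e. a double period.
Phrase 3 begins with the same material as phrase 1, making it parallel.

parallel double period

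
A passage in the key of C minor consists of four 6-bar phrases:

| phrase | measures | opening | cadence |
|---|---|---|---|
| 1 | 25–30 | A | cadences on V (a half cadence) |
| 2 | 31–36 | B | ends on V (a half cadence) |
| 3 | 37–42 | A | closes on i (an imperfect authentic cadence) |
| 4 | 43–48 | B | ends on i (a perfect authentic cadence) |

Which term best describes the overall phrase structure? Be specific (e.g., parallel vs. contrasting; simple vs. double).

parallel double period

Four phrases in two halves: the first half (bars 25-36) ends with a half cadence, the second (mm. 37–48) with a perfect authentic cadence — a large antecedent–consequent pair, i.e. a double period.
Phrase 3 begins with the same material as phrase 1, making it parallel.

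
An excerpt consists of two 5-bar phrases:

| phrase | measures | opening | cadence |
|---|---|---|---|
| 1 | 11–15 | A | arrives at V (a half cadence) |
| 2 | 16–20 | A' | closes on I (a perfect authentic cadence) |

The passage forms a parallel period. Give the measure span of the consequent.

measures 16–20

The phrase ending with the weaker cadence (half cadence) is the antecedent; the one ending more conclusively (perfect authentic cadence) is the consequent. The consequent is measures 16–20.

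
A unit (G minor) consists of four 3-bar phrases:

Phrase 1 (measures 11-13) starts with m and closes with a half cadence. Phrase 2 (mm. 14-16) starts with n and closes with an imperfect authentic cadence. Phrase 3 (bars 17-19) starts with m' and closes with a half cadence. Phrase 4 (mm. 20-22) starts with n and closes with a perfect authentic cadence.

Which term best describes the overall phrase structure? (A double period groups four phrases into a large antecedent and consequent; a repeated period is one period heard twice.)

parallel double period

Four phrases in two halves: the first half (mm. 11-16) ends with an imperfect authentic cadence, the second (measures 17–22) with a perfect authentic cadence — a large antecedent–consequent pair, i.e. a double period.
Phrase 3 begins with the same material as phrase 1, making it parallel.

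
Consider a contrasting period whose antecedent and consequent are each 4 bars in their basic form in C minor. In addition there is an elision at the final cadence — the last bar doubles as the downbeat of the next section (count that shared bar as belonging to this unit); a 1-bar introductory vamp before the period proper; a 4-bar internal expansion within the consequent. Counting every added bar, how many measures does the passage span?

13 measures

Basic contrasting period: 4 + 4 = 8 bars.
8 (basic form) + 1 (introduction) + 4 (internal expansion) = 13.
The elision shares a bar with the next section but does not change this unit's count.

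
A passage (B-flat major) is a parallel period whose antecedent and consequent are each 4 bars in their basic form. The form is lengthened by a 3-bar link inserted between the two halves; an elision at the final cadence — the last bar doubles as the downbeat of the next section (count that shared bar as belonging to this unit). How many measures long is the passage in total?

11 measures

Basic parallel period: 4 + 4 = 8 bars.
8 (basic form) + 3 (link) = 11.
The elision shares a bar with the next section but does not change this unit's count.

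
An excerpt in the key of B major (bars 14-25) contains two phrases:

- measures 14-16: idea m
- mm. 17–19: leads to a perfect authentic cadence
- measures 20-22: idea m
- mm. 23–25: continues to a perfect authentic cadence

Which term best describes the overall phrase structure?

repeated phrase

Both phrases have the same opening (m) and the same cadence (perfect authentic cadence): the second is a restatement, not a consequent, so this is a repeated phrase rather than a period.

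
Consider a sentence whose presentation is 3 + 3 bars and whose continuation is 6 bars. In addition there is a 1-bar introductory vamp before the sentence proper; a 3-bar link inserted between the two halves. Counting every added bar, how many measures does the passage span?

Basic sentence: 3 + 3 + 6 = 12 bars.
12 (basic form) + 1 (introduction) + 3 (link) = 16.

16 measures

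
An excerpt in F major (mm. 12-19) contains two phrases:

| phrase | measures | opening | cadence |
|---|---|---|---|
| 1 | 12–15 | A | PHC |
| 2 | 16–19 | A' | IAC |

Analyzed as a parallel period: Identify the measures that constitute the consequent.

The antecedent is the phrase ending with the weaker cadence (Phrygian half cadence, phrase 1) and the consequent the one ending more conclusively (imperfect authentic cadence, phrase 2); the consequent is mm. 16–19.

measures 16–19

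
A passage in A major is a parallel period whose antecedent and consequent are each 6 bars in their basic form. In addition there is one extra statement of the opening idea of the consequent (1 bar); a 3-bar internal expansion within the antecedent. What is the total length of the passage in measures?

16 measures

Basic parallel period: 6 + 6 = 12 bars.
12 (basic form) + 1 (extra statement) + 3 (internal expansion) = 16.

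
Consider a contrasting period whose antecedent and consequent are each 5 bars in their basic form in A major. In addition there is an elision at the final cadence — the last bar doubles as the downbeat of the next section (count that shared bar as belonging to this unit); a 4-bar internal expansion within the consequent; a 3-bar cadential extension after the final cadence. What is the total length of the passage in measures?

17 measures

Basic contrasting period: 5 + 5 = 10 bars.
10 (basic form) + 4 (internal expansion) + 3 (cadential extension) = 17.
The elision shares a bar with the next section but does not change this unit's count.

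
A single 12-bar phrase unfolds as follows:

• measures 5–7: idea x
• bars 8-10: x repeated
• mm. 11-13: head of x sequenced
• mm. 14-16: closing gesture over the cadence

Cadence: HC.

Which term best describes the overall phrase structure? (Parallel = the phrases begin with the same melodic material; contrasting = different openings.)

Basic idea (bars 5–7) + its repetition (mm. 8–10) form the presentation; fragmentation and cadence (mm. 11-16) form the continuation — the 12-bar whole is a sentence.

sentence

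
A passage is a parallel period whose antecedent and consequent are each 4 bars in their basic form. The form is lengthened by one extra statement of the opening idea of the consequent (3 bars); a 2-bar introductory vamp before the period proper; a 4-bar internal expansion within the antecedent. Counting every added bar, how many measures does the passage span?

Basic parallel period: 4 + 4 = 8 bars.
8 (basic form) + 3 (extra statement) + 2 (introduction) + 4 (internal expansion) = 17.

17 measures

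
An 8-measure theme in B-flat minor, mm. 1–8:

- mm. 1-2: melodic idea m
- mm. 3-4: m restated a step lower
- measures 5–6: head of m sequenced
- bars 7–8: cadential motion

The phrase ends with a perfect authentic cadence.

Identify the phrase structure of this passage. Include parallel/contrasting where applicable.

sentence

Basic idea (mm. 1–2) + its repetition (mm. 3–4) form the presentation; fragmentation and cadence (bars 5–8) form the continuation — the 8-bar whole is a sentence.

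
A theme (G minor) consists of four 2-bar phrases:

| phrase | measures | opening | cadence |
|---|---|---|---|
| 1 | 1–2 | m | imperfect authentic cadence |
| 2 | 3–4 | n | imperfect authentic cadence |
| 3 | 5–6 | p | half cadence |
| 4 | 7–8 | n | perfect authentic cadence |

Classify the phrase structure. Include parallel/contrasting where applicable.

Four phrases in two halves: the first half (bars 1-4) ends with an imperfect authentic cadence, the second (mm. 5–8) with a perfect authentic cadence — a large antecedent–consequent pair, i.e. a double period.
Phrase 3 begins with different material from phrase 1, making it contrasting.

contrasting double period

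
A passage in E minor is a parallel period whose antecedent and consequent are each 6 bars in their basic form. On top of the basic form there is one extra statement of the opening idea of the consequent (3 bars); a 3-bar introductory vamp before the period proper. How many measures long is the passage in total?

18 measures

Basic parallel period: 6 + 6 = 12 bars.
12 (basic form) + 3 (extra statement) + 3 (introduction) = 18.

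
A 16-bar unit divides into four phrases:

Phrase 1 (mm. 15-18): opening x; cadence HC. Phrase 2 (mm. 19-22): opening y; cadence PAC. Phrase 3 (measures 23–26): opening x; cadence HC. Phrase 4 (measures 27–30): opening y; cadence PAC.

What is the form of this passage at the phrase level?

The cadence pattern HC–PAC–HC–PAC is weak–strong twice, and phrases 3–4 restate phrases 1–2: a period heard twice, not a double period (which would end weakly at phrase 2).

repeated period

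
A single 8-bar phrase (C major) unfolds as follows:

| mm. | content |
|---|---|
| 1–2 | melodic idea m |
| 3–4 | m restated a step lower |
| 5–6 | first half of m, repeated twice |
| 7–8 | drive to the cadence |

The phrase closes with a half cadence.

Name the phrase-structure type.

sentence

Basic idea (mm. 1–2) + its repetition (mm. 3–4) form the presentation; fragmentation and cadence (mm. 5–8) form the continuation — the 8-bar whole is a sentence.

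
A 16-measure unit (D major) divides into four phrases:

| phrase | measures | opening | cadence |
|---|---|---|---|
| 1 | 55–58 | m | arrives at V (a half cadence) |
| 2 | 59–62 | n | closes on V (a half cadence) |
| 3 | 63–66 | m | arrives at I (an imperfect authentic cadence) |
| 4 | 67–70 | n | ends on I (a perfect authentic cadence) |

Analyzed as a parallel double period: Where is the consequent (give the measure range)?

In a double period the four phrases pair into a large antecedent (phrases 1–2, ending half cadence) and a large consequent (phrases 3–4, ending perfect authentic cadence). The consequent spans bars 63–70.

measures 63–70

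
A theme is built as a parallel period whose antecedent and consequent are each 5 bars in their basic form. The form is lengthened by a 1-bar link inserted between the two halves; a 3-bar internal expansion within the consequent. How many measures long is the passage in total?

14 measures

Basic parallel period: 5 + 5 = 10 bars.
10 (basic form) + 1 (link) + 3 (internal expansion) = 14.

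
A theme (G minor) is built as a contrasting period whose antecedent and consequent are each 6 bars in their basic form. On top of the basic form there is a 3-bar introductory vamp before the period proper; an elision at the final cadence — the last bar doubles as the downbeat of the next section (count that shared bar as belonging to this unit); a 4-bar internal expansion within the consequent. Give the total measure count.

19 measures

Basic contrasting period: 6 + 6 = 12 bars.
12 (basic form) + 3 (introduction) + 4 (internal expansion) = 19.
The elision shares a bar with the next section but does not change this unit's count.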